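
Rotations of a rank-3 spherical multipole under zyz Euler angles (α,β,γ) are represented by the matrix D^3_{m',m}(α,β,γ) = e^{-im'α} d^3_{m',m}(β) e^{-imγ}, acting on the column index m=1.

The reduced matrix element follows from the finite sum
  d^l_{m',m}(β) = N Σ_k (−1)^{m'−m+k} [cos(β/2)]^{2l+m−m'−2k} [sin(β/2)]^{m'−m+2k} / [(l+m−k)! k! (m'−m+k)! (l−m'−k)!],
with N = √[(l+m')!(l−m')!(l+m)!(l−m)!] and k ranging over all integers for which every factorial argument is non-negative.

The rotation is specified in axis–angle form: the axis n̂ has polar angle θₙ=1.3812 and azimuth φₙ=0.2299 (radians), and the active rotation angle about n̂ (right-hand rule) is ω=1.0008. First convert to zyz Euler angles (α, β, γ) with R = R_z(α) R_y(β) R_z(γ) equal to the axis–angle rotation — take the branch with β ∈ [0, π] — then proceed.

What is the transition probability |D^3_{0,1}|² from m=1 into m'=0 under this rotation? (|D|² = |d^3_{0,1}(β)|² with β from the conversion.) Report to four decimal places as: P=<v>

P=0.0386

Axis–angle → zyz. n̂ = (sinθₙcosφₙ, sinθₙsinφₙ, cosθₙ) = (+0.956241, +0.223797, +0.188462), ω = 1.0008.
R = I cosω + sinω [n̂]ₓ + (1−cosω) n̂n̂ᵀ gives
  R = [+0.960591, -0.060146, +0.271381; +0.257188, +0.562687, -0.785645; -0.105449, +0.824479, +0.555980]
β = atan2(√(R₁₃²+R₂₃²), R₃₃) = 0.981254; α = atan2(R₂₃, R₁₃) mod 2π = 5.044982; γ = atan2(R₃₂, −R₃₁) mod 2π = 1.443589
Split into d^3_{0,1}(β=0.9813) × two z-phases.
With c≡cos(β/2)=0.882038 and s≡sin(β/2)=0.471179, N=[6·6·24·2]^{1/2}=41.569219
The bounds max(0,m−m')=1 and min(l+m,l−m')=3 give 3 terms
  k=1: (−1)^0·41.5692/(12)·0.8820^5·0.4712^1 = +0.871389
  k=2: (−1)^1·41.5692/(4)·0.8820^3·0.4712^3 = -0.745987
  k=3: (−1)^2·41.5692/(12)·0.8820^1·0.4712^5 = +0.070959
d^3_{0,1}(0.9813) = +0.871389 -0.745987 +0.070959 = +0.196361
|D^3_{0,1}|² = |d^3_{0,1}(β)|² = (+0.196361)² = 0.038558 (the z-rotation phases have unit modulus)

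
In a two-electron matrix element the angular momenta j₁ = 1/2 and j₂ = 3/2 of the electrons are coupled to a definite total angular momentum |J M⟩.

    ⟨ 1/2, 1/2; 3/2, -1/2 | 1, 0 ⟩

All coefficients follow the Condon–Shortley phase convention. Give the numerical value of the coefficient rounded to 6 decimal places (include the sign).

triangle: 1!*0!*2!/4! = 2/24
(j±m)!: 1!*0!*1!*2!*1!*1! = 2
prefactor² = (2J+1)*Δ*N² = 1/2
  k=0: +1/(0!*1!*0!*1!*0!*1!) = 1
Σ = 1  ⇒  CG² = 1/2*1² = 1/2
CG = +√(1/2) = +0.707107

+0.707107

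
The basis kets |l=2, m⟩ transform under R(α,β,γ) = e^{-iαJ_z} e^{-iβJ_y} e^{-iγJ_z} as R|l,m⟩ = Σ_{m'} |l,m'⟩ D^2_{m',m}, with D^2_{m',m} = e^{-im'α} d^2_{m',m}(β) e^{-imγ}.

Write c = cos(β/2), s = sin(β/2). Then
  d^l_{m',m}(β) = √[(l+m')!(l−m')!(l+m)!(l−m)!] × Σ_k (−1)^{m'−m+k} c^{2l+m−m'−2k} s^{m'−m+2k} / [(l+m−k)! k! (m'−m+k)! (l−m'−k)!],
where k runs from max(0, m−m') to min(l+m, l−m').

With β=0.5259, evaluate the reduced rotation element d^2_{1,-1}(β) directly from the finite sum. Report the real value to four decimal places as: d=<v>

d=0.1844

d^2_{1,-1}(β=0.5259) via the finite sum:
Half-angle: c=0.965627, s=0.259930. N=√(6·1·1·6)=6.000000
The bounds max(0,m−m')=0 and min(l+m,l−m')=1 give 2 terms
  k=0: (−1)^2·6.0000/(2)·0.9656^2·0.2599^2 = +0.188997
  k=1: (−1)^3·6.0000/(6)·0.9656^0·0.2599^4 = -0.004565
d^2_{1,-1}(0.5259) = +0.188997 -0.004565 = +0.184432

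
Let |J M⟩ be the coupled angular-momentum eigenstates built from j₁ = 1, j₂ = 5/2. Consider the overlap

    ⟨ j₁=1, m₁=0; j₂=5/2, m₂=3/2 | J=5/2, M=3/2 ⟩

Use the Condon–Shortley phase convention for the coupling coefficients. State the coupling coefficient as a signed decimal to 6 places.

−√(9/35) ≈ -0.507093

√[6·1!1!4!/7! · 1!1!4!1!4!1!] = √(576/35)
  +(−1)^0/∏(0,1,1,4,0,0)! = 1/24  (running 1/24)
  +(−1)^1/∏(1,0,0,3,1,1)! = -1/6  (running -1/8)
⟨..|..⟩ = √(576/35)·(-1/8) = -0.507093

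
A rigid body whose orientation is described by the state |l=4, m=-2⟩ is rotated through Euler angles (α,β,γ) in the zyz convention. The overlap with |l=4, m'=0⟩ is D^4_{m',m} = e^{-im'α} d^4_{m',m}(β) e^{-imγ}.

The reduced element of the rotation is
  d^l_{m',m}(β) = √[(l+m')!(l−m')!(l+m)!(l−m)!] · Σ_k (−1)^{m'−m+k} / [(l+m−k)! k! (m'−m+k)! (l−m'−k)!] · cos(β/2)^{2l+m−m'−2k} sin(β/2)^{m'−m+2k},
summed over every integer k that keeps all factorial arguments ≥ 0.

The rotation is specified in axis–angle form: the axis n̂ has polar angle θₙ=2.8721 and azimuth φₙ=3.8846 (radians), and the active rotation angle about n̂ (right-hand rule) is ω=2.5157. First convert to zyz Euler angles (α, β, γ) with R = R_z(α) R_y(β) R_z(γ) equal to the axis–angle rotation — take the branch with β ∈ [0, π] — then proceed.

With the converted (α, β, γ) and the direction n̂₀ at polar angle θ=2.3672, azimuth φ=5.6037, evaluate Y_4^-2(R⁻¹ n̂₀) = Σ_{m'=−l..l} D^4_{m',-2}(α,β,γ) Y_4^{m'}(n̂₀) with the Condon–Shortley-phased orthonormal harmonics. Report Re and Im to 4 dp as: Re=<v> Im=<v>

Axis–angle → zyz. n̂ = (sinθₙcosφₙ, sinθₙsinφₙ, cosθₙ) = (-0.196071, -0.180115, -0.963906), ω = 2.5157.
R = I cosω + sinω [n̂]ₓ + (1−cosω) n̂n̂ᵀ gives
  R = [-0.740840, +0.628612, +0.236647; -0.500740, -0.751708, +0.429179; +0.447677, +0.199454, +0.871667]
β = atan2(√(R₁₃²+R₂₃²), R₃₃) = 0.512203; α = atan2(R₂₃, R₁₃) mod 2π = 1.066883; γ = atan2(R₃₂, −R₃₁) mod 2π = 2.722461
Need the full column D^4_{m',-2} for m'=−4..4 at α=1.0669, β=0.5122, γ=2.7225.
cos(β/2)=0.967385, sin(β/2)=0.253311
d^4_{-4,-2}: single k=2 term ⇒ +0.278281;  D = -0.266845-0.078954i
d^4_{-3,-2}: k∈[1..2] ⇒ +0.751473 -0.154577 = +0.596896;  D = -0.424673+0.419449i
d^4_{-2,-2}: k∈[0..2] ⇒ +0.766998 -0.631082 +0.054089 = +0.190005;  D = +0.051649+0.182850i
d^4_{-1,-2}: k∈[0..2] ⇒ -0.852090 +0.292123 -0.013353 = -0.573320;  D = -0.558403-0.129933i
d^4_{0,-2}: k∈[0..2] ⇒ +0.498914 -0.091223 +0.002346 = +0.410037;  D = +0.274214-0.304855i
d^4_{1,-2}: k∈[0..2] ⇒ -0.194749 +0.020030 -0.000275 = -0.174994;  D = +0.057425+0.165303i
d^4_{2,-2}: k∈[0..2] ⇒ +0.054089 -0.002967 +0.000017 = +0.051139;  D = -0.050405-0.008630i
d^4_{3,-2}: k∈[0..1] ⇒ -0.010599 +0.000242 = -0.010357;  D = +0.006459-0.008095i
d^4_{4,-2}: single k=0 term ⇒ +0.001308;  D = +0.000502+0.001208i
Y_4^{m'}(θ=2.3672,φ=5.6037) and Σ D·Y over m':
  (-0.2668-0.0790i)·(-0.0965+0.0435i)  (-0.4247+0.4194i)·(+0.1379-0.2731i)  (+0.0516+0.1829i)·(+0.0886+0.4121i)  (-0.5584-0.1299i)·(-0.1062-0.0858i)  (+0.2742-0.3049i)·(-0.3375+0.0000i)  (+0.0574+0.1653i)·(+0.1062-0.0858i)  (-0.0504-0.0086i)·(+0.0886-0.4121i)  (+0.0065-0.0081i)·(-0.1379-0.2731i)  (+0.0005+0.0012i)·(-0.0965-0.0435i)
Y_4^-2(R⁻¹ n̂) = -0.020898+0.403754i

Re=-0.0209 Im=0.4038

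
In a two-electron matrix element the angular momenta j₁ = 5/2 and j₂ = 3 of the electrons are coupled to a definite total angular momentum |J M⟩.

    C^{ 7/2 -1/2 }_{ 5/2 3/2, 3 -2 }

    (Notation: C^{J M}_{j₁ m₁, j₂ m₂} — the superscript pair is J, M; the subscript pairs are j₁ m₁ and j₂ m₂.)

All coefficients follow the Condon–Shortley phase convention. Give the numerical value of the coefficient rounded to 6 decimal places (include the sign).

j₁+j₂−J=2  J+j₁−j₂=3  J−j₁+j₂=4  j₁+j₂+J+1=10
(j₁±m₁, j₂±m₂, J±M) = (4,1,1,5,3,4)
P² = 9216/35
sum k=0..1:
  [0] +1/24 = 1/24
  [1] −1/144 = -1/144
S = 5/144
C² = P²·S² = 20/63 ; C = +0.563436

+0.563436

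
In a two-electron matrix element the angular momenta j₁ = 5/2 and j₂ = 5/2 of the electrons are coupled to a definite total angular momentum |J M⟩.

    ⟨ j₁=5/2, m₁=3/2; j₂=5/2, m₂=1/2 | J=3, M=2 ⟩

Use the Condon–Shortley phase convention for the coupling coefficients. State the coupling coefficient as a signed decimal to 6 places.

triangle: 2!·3!·3!/9! = 72/362880
(j±m)!: 4!·1!·3!·2!·5!·1! = 34560
prefactor² = (2J+1)·Δ·N² = 48
  k=0: +1/(0!·2!·1!·3!·2!·0!) = 1/24
  k=1: −1/(1!·1!·0!·2!·3!·1!) = -1/12
Σ = -1/24  ⇒  CG² = 48·(-1/24)² = 1/12
CG = −√(1/12) = -0.288675

-0.288675  (= −√(1/12))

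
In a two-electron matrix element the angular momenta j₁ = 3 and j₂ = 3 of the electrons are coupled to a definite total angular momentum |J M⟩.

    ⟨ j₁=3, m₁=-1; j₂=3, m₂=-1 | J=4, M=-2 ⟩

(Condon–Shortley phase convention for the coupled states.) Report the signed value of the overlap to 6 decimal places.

triangle: 2!·4!·4!/11! = 1152/39916800
(j±m)!: 2!·4!·2!·4!·2!·6! = 3317760
prefactor² = (2J+1)·Δ·N² = 331776/385
  k=0: +1/(0!·2!·4!·2!·0!·2!) = 1/192
  k=1: −1/(1!·1!·3!·1!·1!·3!) = -1/36
  k=2: +1/(2!·0!·2!·0!·2!·4!) = 1/192
Σ = -5/288  ⇒  CG² = 331776/385·(-5/288)² = 20/77
CG = −√(20/77) = -0.509647

−√(20/77) ≈ -0.509647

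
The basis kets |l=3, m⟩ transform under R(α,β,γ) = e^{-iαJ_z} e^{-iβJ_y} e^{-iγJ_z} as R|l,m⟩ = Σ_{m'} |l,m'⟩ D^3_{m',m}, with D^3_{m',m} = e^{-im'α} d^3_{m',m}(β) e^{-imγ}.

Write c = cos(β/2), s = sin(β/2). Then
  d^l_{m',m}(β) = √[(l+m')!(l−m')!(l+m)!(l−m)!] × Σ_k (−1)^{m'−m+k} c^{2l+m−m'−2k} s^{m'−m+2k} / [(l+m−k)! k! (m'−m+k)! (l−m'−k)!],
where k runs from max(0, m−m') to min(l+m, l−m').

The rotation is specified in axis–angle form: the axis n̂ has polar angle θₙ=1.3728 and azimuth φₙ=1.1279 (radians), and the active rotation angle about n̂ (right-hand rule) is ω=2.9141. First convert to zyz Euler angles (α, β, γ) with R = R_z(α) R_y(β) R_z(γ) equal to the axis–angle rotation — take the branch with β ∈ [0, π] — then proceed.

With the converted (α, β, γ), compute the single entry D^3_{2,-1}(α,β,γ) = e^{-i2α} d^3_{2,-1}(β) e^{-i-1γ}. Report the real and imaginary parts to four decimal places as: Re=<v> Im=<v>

Re=0.5370 Im=0.1568

Axis–angle → zyz. n̂ = (sinθₙcosφₙ, sinθₙsinφₙ, cosθₙ) = (+0.420185, +0.885862, +0.196705), ω = 2.9141.
R = I cosω + sinω [n̂]ₓ + (1−cosω) n̂n̂ᵀ gives
  R = [-0.625673, +0.690498, +0.362969; +0.779226, +0.575049, +0.249251; -0.036618, +0.438784, -0.897846]
β = atan2(√(R₁₃²+R₂₃²), R₃₃) = 2.685649; α = atan2(R₂₃, R₁₃) mod 2π = 0.601744; γ = atan2(R₃₂, −R₃₁) mod 2π = 1.487537
Split into d^3_{2,-1}(β=2.6856) × two z-phases.
Half-angle: c=0.226002, s=0.974127. N=√(120·1·2·24)=75.894664
k∈{0,1} keeps every argument non-negative
  k=0: (−1)^3·75.8947/(12)·0.2260^3·0.9741^3 = -0.067486
  k=1: (−1)^4·75.8947/(24)·0.2260^1·0.9741^5 = +0.626888
d^3_{2,-1}(2.6856) = -0.067486 +0.626888 = +0.559402
Attach z-rotation phases: D = e^{-i(2)(0.6017)}·(+0.559402)·e^{-i(-1)(1.4875)} = +0.536986+0.156769i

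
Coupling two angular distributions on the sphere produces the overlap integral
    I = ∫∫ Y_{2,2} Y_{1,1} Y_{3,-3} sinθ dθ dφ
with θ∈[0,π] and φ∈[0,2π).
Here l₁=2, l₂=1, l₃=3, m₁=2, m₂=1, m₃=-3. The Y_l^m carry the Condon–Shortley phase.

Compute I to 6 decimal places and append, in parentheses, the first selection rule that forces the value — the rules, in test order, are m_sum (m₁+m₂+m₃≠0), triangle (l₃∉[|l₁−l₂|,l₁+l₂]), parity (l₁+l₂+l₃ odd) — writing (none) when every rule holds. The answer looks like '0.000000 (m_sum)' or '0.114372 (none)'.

m-sum 0 ✓  L=6 even ✓  1≤3≤3 ✓
Π(2lᵢ+1) = 5×3×7 = 105
triangle coeff Δ(2,1,3) = 1/105
Σ_t [0,0]: t=0:+1/4 = 1/4
(3j)²=3/35 [(2 1 3; 0 0 0)], sign=-1
Σ_t [0,0]: t=0:+1/48 = 1/48
(3j)²=1/7 [(2 1 3; 2 1 -3)], sign=+1
⇒ 4πI² = 9/7
I = (-1)√(9/7/(4π)) = -0.31986543
No selection rule forces the value: the integral is nonzero (none).

-0.319865 (none)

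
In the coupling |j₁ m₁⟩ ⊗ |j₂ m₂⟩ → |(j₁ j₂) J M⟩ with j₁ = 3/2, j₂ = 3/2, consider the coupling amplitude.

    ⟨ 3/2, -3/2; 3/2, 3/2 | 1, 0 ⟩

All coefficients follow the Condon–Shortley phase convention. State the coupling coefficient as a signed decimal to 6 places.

j₁+j₂−J=2  J+j₁−j₂=1  J−j₁+j₂=1  j₁+j₂+J+1=5
(j₁±m₁, j₂±m₂, J±M) = (0,3,3,0,1,1)
P² = 9/5
sum k=2..2:
  [2] +1/2 = 1/2
S = 1/2
C² = P²·S² = 9/20 ; C = +0.670820

+0.670820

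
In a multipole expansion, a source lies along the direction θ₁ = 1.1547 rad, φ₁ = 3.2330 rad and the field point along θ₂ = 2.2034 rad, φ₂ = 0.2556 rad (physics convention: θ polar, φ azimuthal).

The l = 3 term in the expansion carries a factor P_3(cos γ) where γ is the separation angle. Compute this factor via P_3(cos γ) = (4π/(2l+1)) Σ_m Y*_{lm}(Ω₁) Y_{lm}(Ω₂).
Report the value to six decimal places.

-0.808603

Expand P_3 via completeness: Σ_{m} conj(Y_{3,m}) at Ω₁ times Y_{3,m} at Ω₂ —
  term(m=-3) = (-0.061570, 0.033045)   from Y*(Ω₁)=(-0.307348, -0.086460), Y(Ω₂)=(0.157609, -0.151853)
  term(m=-2) = (-0.128567, 0.043805)   from Y*(Ω₁)=(0.339835, 0.062828), Y(Ω₂)=(-0.342774, 0.192274)
  term(m=-1) = (0.010411, -0.001725)   from Y*(Ω₁)=(0.053911, 0.004942), Y(Ω₂)=(0.188592, -0.049282)
  term(m=+0) = (-0.090974, -0.000000)   from Y*(Ω₁)=(-0.329294, -0.000000), Y(Ω₂)=(0.276271, 0.000000)
  term(m=+1) = (0.010411, 0.001725)   from Y*(Ω₁)=(-0.053911, 0.004942), Y(Ω₂)=(-0.188592, -0.049282)
  term(m=+2) = (-0.128567, -0.043805)   from Y*(Ω₁)=(0.339835, -0.062828), Y(Ω₂)=(-0.342774, -0.192274)
  term(m=+3) = (-0.061570, -0.033045)   from Y*(Ω₁)=(0.307348, -0.086460), Y(Ω₂)=(-0.157609, -0.151853)
Σ over m = (-0.450426, 0.000000); ×(4π/7) → (-0.808603, 0.000000). Real part: -0.808603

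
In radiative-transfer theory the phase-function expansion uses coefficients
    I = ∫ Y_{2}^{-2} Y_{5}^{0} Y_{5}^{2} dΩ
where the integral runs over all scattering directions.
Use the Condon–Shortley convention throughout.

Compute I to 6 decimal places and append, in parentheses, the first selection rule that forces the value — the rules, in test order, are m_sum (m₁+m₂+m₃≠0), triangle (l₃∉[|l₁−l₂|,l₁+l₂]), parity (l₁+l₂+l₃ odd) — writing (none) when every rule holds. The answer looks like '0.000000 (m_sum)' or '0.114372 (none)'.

-0.191372 (none)

Rules hold: Σm=0, L=12 even, 3≤5≤7.
N = 5·11·11 = 605
Δ = 2!·2!·8!/13! = 1/38610
Racah Σ t=0..2: t=0:+1/2880 t=1:−1/576 t=2:+1/2880 = -1/960
⇒ 3j(2 5 5; 0 0 0)² = 10/429, sgn +1
Racah Σ t=2..2: t=2:+1/2880 = 1/2880
⇒ 3j(2 5 5; -2 0 2)² = 14/429, sgn -1
4πI² = N·(3j₀)²·(3jₘ)² = 700/1521
I = -1·√(0.460224/4π) = -0.19137248
No selection rule forces the value: the integral is nonzero (none).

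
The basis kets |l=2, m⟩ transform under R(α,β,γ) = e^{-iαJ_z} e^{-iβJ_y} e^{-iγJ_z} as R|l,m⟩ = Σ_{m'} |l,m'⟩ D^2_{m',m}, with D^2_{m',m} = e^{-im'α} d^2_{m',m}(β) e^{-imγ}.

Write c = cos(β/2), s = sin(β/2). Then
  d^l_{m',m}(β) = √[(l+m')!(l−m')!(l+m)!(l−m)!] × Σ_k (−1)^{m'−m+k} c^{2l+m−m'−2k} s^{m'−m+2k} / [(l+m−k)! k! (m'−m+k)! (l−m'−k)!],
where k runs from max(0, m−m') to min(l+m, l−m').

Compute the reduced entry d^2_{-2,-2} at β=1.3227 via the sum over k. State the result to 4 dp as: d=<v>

d^2_{-2,-2}(β=1.3227) via the finite sum:
With c≡cos(β/2)=0.789164 and s≡sin(β/2)=0.614183, N=[1·24·1·24]^{1/2}=24.000000
The bounds max(0,m−m')=0 and min(l+m,l−m')=0 give 1 term
  k=0: (−1)^0·24.0000/(24)·0.7892^4·0.6142^0 = +0.387854
d^2_{-2,-2}(1.3227) = +0.387854

d=0.3879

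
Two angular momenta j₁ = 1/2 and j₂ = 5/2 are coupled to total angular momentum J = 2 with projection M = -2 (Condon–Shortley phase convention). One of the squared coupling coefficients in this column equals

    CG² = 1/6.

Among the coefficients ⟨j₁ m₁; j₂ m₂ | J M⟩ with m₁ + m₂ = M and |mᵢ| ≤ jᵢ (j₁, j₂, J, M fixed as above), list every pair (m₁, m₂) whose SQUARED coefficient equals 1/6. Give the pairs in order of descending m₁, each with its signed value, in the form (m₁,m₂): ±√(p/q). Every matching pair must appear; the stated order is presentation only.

(-1/2,-3/2): −√(1/6)

Admissible pairs with m₁+m₂ = M = -2: (-1/2,-3/2), (1/2,-5/2)
  (m₁,m₂)=(1/2,-5/2): CG² = 5/6, CG = +√(5/6)
  (m₁,m₂)=(-1/2,-3/2): CG² = 1/6, CG = −√(1/6)   ← matches the target
Pairs with CG² = 1/6: (-1/2,-3/2): −√(1/6)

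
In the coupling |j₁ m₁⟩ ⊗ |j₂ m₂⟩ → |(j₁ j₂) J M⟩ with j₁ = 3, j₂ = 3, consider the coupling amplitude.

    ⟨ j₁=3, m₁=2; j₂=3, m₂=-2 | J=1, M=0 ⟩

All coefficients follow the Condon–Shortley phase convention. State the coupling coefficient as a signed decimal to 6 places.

-0.377964  (= −√(1/7))

√[3·5!1!1!/8! · 5!1!1!5!1!1!] = √(900/7)
  +(−1)^0/∏(0,5,1,1,0,0)! = 1/120  (running 1/120)
  +(−1)^1/∏(1,4,0,0,1,1)! = -1/24  (running -1/30)
⟨..|..⟩ = √(900/7)·(-1/30) = -0.377964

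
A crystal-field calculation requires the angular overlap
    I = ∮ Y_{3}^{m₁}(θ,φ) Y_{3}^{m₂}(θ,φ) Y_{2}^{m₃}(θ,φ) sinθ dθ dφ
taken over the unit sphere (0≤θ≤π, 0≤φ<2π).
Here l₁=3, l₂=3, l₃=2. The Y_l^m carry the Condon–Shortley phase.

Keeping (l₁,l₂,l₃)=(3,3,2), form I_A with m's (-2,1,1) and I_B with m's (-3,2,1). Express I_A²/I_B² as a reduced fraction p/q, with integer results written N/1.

3/5

Shared (l₁,l₂,l₃)=(3,3,2): N and (l;000)² cancel in I_A²/I_B².
A: Δ = 4!·2!·2!/9! = 1/3780; Racah Σ t=3..4: t=3:−1/12 t=4:+1/48 = -1/16; ⇒ 3j(3 3 2; -2 1 1)² = 1/28, sgn +1
B: Δ = 4!·2!·2!/9! = 1/3780; Racah Σ t=4..4: t=4:+1/48 = 1/48; ⇒ 3j(3 3 2; -3 2 1)² = 5/84, sgn -1
I_A²/I_B² = (1/28)/(5/84) = 3/5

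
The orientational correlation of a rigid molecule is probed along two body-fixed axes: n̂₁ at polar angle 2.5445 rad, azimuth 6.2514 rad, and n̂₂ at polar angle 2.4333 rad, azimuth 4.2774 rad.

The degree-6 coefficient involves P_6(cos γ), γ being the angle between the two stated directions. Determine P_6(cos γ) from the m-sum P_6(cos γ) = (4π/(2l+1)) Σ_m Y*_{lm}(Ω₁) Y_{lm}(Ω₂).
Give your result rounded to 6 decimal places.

0.329875

Addition theorem: P_6(cos γ) = (4π/13) Σ_m Y*_{lm}(Ω₁) Y_{lm}(Ω₂), m = −6…6:
  term(m=-6) = 0.00042 - 0.00037j   from Y*(Ω₁)=0.01498 - 0.00289j, Y(Ω₂)=0.03156 - 0.01856j
  term(m=-5) = -0.01039 - 0.00496j   from Y*(Ω₁)=-0.07677 + 0.01231j, Y(Ω₂)=0.12187 + 0.08412j
  term(m=-4) = -0.00334 + 0.07935j   from Y*(Ω₁)=0.23068 - 0.02949j, Y(Ω₂)=-0.05750 + 0.33665j
  term(m=-3) = 0.18453 - 0.06971j   from Y*(Ω₁)=-0.43105 + 0.04123j, Y(Ω₂)=-0.43956 + 0.11968j
  term(m=-2) = -0.06467 - 0.06745j   from Y*(Ω₁)=0.42375 - 0.02697j, Y(Ω₂)=-0.14191 - 0.16820j
  term(m=-1) = -0.00167 + 0.00392j   from Y*(Ω₁)=0.01579 - 0.00050j, Y(Ω₂)=-0.11365 + 0.24457j
  term(m=+0) = 0.13149 + 0.00000j   from Y*(Ω₁)=-0.42155 + 0.00000j, Y(Ω₂)=-0.31193 + 0.00000j
  term(m=+1) = -0.00167 - 0.00392j   from Y*(Ω₁)=-0.01579 - 0.00050j, Y(Ω₂)=0.11365 + 0.24457j
  term(m=+2) = -0.06467 + 0.06745j   from Y*(Ω₁)=0.42375 + 0.02697j, Y(Ω₂)=-0.14191 + 0.16820j
  term(m=+3) = 0.18453 + 0.06971j   from Y*(Ω₁)=0.43105 + 0.04123j, Y(Ω₂)=0.43956 + 0.11968j
  term(m=+4) = -0.00334 - 0.07935j   from Y*(Ω₁)=0.23068 + 0.02949j, Y(Ω₂)=-0.05750 - 0.33665j
  term(m=+5) = -0.01039 + 0.00496j   from Y*(Ω₁)=0.07677 + 0.01231j, Y(Ω₂)=-0.12187 + 0.08412j
  term(m=+6) = 0.00042 + 0.00037j   from Y*(Ω₁)=0.01498 + 0.00289j, Y(Ω₂)=0.03156 + 0.01856j
Total Σ_m = 0.34126 - 0.00000j. Multiply by 0.966644: 0.32988 - 0.00000j. P_6(cos γ) = 0.329875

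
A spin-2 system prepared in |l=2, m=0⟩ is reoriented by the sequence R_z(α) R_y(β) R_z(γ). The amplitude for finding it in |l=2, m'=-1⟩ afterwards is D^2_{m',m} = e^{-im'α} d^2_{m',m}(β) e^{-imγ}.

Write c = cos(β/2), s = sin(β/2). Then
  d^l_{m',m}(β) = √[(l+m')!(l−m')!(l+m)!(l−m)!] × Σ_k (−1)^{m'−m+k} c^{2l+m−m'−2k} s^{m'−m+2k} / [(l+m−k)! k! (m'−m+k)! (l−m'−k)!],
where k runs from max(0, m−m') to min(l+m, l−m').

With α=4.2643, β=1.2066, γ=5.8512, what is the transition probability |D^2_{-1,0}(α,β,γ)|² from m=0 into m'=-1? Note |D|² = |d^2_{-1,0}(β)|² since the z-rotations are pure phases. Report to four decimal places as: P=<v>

D^2_{-1,0}(4.2643,1.2066,5.8512) = e^{-i·-1·4.2643}·d^2_{-1,0}(1.2066)·e^{-i·0·5.8512}. Compute d first:
Half-angle: c=0.823468, s=0.567363. N=√(1·6·2·2)=4.898979
k∈{1,2} keeps every argument non-negative
  k=1: (−1)^0·4.8990/(2)·0.8235^3·0.5674^1 = +0.776026
  k=2: (−1)^1·4.8990/(2)·0.8235^1·0.5674^3 = -0.368388
d^2_{-1,0}(1.2066) = +0.776026 -0.368388 = +0.407639
|D^2_{-1,0}|² = |d^2_{-1,0}(β)|² = (+0.407639)² = 0.166169 (the z-rotation phases have unit modulus)

P=0.1662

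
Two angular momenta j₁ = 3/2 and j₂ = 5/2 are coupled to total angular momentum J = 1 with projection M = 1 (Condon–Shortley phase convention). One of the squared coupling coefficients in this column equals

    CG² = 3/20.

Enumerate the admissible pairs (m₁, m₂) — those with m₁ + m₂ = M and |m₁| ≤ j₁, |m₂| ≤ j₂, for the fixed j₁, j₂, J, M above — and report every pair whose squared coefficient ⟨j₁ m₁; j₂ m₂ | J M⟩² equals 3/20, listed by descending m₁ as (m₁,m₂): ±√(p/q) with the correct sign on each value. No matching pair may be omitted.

Admissible pairs with m₁+m₂ = M = 1: (-3/2,5/2), (-1/2,3/2), (1/2,1/2), (3/2,-1/2)
  (m₁,m₂)=(3/2,-1/2): CG² = 1/20, CG = +√(1/20)
  (m₁,m₂)=(1/2,1/2): CG² = 3/20, CG = −√(3/20)   ← matches the target
  (m₁,m₂)=(-1/2,3/2): CG² = 3/10, CG = +√(3/10)
  (m₁,m₂)=(-3/2,5/2): CG² = 1/2, CG = −√(1/2)
Pairs with CG² = 3/20: (1/2,1/2): −√(3/20)

(1/2,1/2): −√(3/20)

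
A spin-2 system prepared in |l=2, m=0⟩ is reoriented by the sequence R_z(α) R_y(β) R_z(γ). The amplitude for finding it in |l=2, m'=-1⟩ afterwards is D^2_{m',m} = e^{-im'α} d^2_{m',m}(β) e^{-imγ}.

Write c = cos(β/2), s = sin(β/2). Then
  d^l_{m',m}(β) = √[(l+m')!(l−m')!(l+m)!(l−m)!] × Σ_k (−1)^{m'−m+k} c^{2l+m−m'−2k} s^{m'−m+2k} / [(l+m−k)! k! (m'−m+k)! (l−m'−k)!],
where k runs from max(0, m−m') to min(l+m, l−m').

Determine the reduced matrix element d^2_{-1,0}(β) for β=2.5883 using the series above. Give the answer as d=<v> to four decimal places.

d^2_{-1,0}(β=2.5883) via the finite sum:
With c≡cos(β/2)=0.273131 and s≡sin(β/2)=0.961977, N=[1·6·2·2]^{1/2}=4.898979
The bounds max(0,m−m')=1 and min(l+m,l−m')=2 give 2 terms
  k=1: (−1)^0·4.8990/(2)·0.2731^3·0.9620^1 = +0.048012
  k=2: (−1)^1·4.8990/(2)·0.2731^1·0.9620^3 = -0.595581
d^2_{-1,0}(2.5883) = +0.048012 -0.595581 = -0.547568

d=-0.5476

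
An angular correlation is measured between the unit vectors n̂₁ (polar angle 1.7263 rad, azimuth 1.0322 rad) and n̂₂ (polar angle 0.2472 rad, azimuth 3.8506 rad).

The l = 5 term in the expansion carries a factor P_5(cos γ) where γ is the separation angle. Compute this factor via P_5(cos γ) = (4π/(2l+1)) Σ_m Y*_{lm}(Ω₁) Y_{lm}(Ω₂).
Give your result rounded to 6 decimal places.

Expand P_5 via completeness: Σ_{m} conj(Y_{5,m}) at Ω₁ times Y_{5,m} at Ω₂ —
  term(m=-5) = +0.000008-0.000178i   from Y*(Ω₁)=+0.189446-0.393577i, Y(Ω₂)=+0.000374-0.000160i
  term(m=-4) = -0.000303-0.001062i   from Y*(Ω₁)=+0.119319+0.180702i, Y(Ω₂)=-0.004865-0.001535i
  term(m=-3) = +0.005595+0.008156i   from Y*(Ω₁)=+0.261294-0.011764i, Y(Ω₂)=+0.019966+0.032114i
  term(m=-2) = +0.033991+0.025647i   from Y*(Ω₁)=-0.112647+0.209371i, Y(Ω₂)=+0.027257-0.177015i
  term(m=-1) = -0.101751-0.034080i   from Y*(Ω₁)=+0.109758+0.183688i, Y(Ω₂)=-0.380624+0.326500i
  term(m=+0) = -0.133687-0.000000i   from Y*(Ω₁)=-0.241938-0.000000i, Y(Ω₂)=+0.552568+0.000000i
  term(m=+1) = -0.101751+0.034080i   from Y*(Ω₁)=-0.109758+0.183688i, Y(Ω₂)=+0.380624+0.326500i
  term(m=+2) = +0.033991-0.025647i   from Y*(Ω₁)=-0.112647-0.209371i, Y(Ω₂)=+0.027257+0.177015i
  term(m=+3) = +0.005595-0.008156i   from Y*(Ω₁)=-0.261294-0.011764i, Y(Ω₂)=-0.019966+0.032114i
  term(m=+4) = -0.000303+0.001062i   from Y*(Ω₁)=+0.119319-0.180702i, Y(Ω₂)=-0.004865+0.001535i
  term(m=+5) = +0.000008+0.000178i   from Y*(Ω₁)=-0.189446-0.393577i, Y(Ω₂)=-0.000374-0.000160i
Total Σ_m = -0.258607-0.000000i. Multiply by 1.142397: -0.295432-0.000000i. P_5(cos γ) = -0.295432

-0.295432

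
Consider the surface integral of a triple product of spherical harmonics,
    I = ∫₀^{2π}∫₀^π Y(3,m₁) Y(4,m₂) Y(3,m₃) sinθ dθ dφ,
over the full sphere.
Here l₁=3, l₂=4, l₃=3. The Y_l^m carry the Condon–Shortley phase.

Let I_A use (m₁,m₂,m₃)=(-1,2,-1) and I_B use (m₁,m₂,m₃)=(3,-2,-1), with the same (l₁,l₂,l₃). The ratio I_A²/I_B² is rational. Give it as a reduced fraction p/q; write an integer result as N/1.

Same 3,4,3: normalisation and zero-m 3j drop out of the ratio.
A: Δ: 4! 2! 4! / 11! → 1/34650; sum: t=2:+1/192 t=3:−1/36 t=4:+1/192 = -5/288; 3j²(3 4 3; -1 2 -1) = Δ·Π!·Σ² = 20/693  (sign -1)
B: Δ: 4! 2! 4! / 11! → 1/34650; sum: t=0:+1/192 = 1/192; 3j²(3 4 3; 3 -2 -1) = Δ·Π!·Σ² = 3/77  (sign +1)
I_A²/I_B² = (20/693)/(3/77) = 20/27

20/27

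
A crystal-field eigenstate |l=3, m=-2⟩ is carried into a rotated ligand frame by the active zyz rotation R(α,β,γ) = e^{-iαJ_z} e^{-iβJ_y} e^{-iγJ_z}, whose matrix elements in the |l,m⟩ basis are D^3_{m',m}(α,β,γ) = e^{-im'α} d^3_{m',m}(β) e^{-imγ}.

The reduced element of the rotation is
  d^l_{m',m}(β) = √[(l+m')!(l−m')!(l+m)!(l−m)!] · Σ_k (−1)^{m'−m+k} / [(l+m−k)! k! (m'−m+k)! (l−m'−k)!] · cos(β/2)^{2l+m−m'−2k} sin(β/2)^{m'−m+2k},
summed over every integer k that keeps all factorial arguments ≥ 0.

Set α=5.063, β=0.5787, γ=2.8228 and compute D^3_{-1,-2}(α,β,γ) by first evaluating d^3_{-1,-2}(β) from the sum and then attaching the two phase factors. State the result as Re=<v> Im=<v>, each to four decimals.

First d^3_{-1,-2}(β=0.5787), then the phase factors e^{-i(-1)α} and e^{-i(-2)γ}:
Half-angle: c=0.958430, s=0.285329. N=√(2·24·1·120)=75.894664
The bounds max(0,m−m')=0 and min(l+m,l−m')=1 give 2 terms
  k=0: (−1)^1·75.8947/(24)·0.9584^5·0.2853^1 = -0.729705
  k=1: (−1)^2·75.8947/(12)·0.9584^3·0.2853^3 = +0.129345
d^3_{-1,-2}(0.5787) = -0.729705 +0.129345 = -0.600360
D = (+0.343472-0.939163i)·(-0.600360)·(+0.803535-0.595257i) = +0.169933+0.575808i

Re=0.1699 Im=0.5758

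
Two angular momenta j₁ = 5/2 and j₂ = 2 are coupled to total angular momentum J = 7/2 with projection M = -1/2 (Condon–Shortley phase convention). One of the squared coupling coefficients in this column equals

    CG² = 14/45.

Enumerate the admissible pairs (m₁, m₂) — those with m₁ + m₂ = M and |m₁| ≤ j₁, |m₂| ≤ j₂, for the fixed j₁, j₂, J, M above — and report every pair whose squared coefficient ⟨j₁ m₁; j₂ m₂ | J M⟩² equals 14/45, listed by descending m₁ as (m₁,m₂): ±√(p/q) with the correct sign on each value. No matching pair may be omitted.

Admissible pairs with m₁+m₂ = M = -1/2: (-5/2,2), (-3/2,1), (-1/2,0), (1/2,-1), (3/2,-2)
  (m₁,m₂)=(3/2,-2): CG² = 64/315, CG = +√(64/315)
  (m₁,m₂)=(1/2,-1): CG² = 14/45, CG = +√(14/45)   ← matches the target
  (m₁,m₂)=(-1/2,0): CG² = 4/105, CG = −√(4/105)
  (m₁,m₂)=(-3/2,1): CG² = 121/315, CG = −√(121/315)
  (m₁,m₂)=(-5/2,2): CG² = 4/63, CG = −√(4/63)
Pairs with CG² = 14/45: (1/2,-1): +√(14/45)

(1/2,-1): +√(14/45)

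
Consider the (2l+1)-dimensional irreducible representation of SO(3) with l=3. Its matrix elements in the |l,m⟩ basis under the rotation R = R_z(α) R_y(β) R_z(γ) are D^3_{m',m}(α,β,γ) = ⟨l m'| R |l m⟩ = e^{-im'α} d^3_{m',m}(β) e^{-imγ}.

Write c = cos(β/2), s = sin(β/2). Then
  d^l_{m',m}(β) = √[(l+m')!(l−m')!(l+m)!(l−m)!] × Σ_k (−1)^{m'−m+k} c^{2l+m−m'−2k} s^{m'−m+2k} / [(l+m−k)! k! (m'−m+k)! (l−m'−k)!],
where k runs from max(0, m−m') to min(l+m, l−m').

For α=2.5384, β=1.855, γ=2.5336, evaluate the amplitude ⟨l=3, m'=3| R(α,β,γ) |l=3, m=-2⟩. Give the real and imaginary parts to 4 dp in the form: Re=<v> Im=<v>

Re=0.3994 Im=0.2695

First d^3_{3,-2}(β=1.8550), then the phase factors e^{-i(3)α} and e^{-i(-2)γ}:
c=cos(1.855000/2)=0.599836, s=sin(1.855000/2)=0.800123; N=√[720·1·1·120]=293.938769
k: max(0,(-2)−(3))=0 … min(3+(-2),3−(3))=0
  k=0: (−1)^5·293.9388/(120)·0.5998^1·0.8001^5 = -0.481828
d^3_{3,-2}(1.8550) = -0.481828
D = (+0.236519-0.971627i)·(-0.481828)·(+0.347413-0.937712i) = +0.399404+0.269507i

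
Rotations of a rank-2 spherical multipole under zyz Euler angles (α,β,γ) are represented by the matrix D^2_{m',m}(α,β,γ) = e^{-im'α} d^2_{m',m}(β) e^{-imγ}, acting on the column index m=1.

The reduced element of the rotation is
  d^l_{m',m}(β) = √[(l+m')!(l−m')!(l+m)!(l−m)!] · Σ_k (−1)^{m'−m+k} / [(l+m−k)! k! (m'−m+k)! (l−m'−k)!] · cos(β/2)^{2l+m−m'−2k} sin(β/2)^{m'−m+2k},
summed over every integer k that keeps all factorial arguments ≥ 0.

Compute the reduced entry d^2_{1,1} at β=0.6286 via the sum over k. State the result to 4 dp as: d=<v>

d^2_{1,1}(β=0.6286) via the finite sum:
With c≡cos(β/2)=0.951013 and s≡sin(β/2)=0.309151, N=[6·1·6·1]^{1/2}=6.000000
k∈{0,1} keeps every argument non-negative
  k=0: (−1)^0·6.0000/(6)·0.9510^4·0.3092^0 = +0.817986
  k=1: (−1)^1·6.0000/(2)·0.9510^2·0.3092^2 = -0.259319
d^2_{1,1}(0.6286) = +0.817986 -0.259319 = +0.558667

d=0.5587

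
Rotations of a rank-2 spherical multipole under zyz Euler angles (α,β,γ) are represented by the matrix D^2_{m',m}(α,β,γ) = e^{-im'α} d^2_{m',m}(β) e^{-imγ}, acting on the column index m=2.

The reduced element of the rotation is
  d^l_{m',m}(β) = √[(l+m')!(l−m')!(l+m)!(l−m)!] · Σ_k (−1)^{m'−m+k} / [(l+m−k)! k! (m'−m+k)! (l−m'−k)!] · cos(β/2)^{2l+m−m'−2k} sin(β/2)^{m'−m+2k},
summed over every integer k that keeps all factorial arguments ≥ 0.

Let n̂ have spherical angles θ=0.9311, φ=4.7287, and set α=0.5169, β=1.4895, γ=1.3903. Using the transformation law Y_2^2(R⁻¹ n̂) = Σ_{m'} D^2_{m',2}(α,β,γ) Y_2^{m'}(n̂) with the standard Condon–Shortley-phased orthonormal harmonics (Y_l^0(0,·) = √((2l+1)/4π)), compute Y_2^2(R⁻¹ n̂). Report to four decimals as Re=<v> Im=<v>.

Re=0.1576 Im=-0.3045

Need the full column D^2_{m',2} for m'=−2..2 at α=0.5169, β=1.4895, γ=1.3903.
cos(β/2)=0.735257, sin(β/2)=0.677788
d^2_{-2,2}: single k=4 term ⇒ +0.211045;  D = -0.036953-0.207785i
d^2_{-1,2}: single k=3 term ⇒ +0.457879;  D = -0.292481-0.352290i
d^2_{0,2}: single k=2 term ⇒ +0.608334;  D = -0.569125-0.214865i
d^2_{1,2}: single k=1 term ⇒ +0.538818;  D = -0.532283+0.083666i
d^2_{2,2}: single k=0 term ⇒ +0.292252;  D = -0.228563+0.182127i
Y_2^{m'}(θ=0.9311,φ=4.7287) and Σ D·Y over m':
  (-0.0370-0.2078i)·(-0.2485+0.0081i)  (-0.2925-0.3523i)·(+0.0060+0.3699i)  (-0.5691-0.2149i)·(+0.0218+0.0000i)  (-0.5323+0.0837i)·(-0.0060+0.3699i)  (-0.2286+0.1821i)·(-0.2485-0.0081i)
Y_2^2(R⁻¹ n̂) = +0.157568-0.304494i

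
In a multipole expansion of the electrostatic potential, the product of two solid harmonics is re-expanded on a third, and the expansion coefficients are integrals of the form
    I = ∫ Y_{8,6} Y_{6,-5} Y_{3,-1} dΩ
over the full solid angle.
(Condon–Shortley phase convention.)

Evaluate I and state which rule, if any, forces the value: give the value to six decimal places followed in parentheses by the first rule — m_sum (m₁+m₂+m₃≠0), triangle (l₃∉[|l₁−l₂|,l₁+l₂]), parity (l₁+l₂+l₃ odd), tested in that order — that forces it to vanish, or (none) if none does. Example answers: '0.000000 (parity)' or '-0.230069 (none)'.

0.000000 (parity)

l₁+l₂+l₃=17 is odd: 3j(l;000)=0 ⇒ I=0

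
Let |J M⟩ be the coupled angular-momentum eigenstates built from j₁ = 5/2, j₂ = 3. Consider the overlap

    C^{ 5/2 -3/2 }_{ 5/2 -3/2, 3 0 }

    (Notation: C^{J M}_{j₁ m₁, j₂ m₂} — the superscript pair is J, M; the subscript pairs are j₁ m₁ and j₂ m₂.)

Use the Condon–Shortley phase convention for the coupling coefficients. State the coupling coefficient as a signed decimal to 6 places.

+0.483046

j₁+j₂−J=3  J+j₁−j₂=2  J−j₁+j₂=3  j₁+j₂+J+1=9
(j₁±m₁, j₂±m₂, J±M) = (1,4,3,3,1,4)
P² = 864/35
sum k=2..3:
  [2] +1/8 = 1/8
  [3] −1/36 = -1/36
S = 7/72
C² = P²·S² = 7/30 ; C = +0.483046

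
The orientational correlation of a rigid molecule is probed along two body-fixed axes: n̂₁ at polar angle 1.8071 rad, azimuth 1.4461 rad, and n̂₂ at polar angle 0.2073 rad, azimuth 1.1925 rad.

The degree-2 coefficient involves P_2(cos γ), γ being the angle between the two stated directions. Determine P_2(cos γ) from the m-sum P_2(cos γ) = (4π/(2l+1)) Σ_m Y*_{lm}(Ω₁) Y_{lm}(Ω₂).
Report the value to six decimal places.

Summing Y*_{l m}(θ₁,φ₁)·Y_{l m}(θ₂,φ₂) over m ∈ [−2, 2]; prefactor 4π/(2·2+1) = 2.513274:
  m=-2: (-0.353808+0.090113i) × (-0.011899-0.011232i) = +0.005222+0.002902i  (running Σ = +0.005222+0.002902i)
  m=-1: (-0.021869-0.174470i) × (+0.057469-0.144599i) = -0.026485-0.006864i  (running Σ = -0.021263-0.003963i)
  m=0: (-0.263534-0.000000i) × (+0.590702+0.000000i) = -0.155670-0.000000i  (running Σ = -0.176933-0.003963i)
  m=1: (+0.021869-0.174470i) × (-0.057469-0.144599i) = -0.026485+0.006864i  (running Σ = -0.203418+0.002902i)
  m=2: (-0.353808-0.090113i) × (-0.011899+0.011232i) = +0.005222-0.002902i  (running Σ = -0.198196+0.000000i)
Accumulated sum -0.198196+0.000000i; after 4π/(2l+1) scaling, -0.498120+0.000000i ⇒ P_2 = -0.498120

-0.498120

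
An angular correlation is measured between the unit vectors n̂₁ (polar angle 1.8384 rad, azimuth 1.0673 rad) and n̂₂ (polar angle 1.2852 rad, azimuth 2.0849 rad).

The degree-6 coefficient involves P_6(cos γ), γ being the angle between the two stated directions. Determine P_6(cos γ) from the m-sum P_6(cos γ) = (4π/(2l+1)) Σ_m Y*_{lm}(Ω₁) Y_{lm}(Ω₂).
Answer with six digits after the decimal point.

0.304510

Term-by-term m-sum for l=6 (normalisation 4π/13 = 0.966644):
  [-6]  conj(Y_{6,-6})(Ω₁) = 0.38585 + 0.04677j ; Y_{6,-6}(Ω₂) = 0.37633 + 0.02146j ; Δ = 0.14420 + 0.02588j
  [-5]  conj(Y_{6,-5})(Ω₁) = -0.21573 + 0.29957j ; Y_{6,-5}(Ω₂) = -0.20724 + 0.32257j ; Δ = -0.05192 - 0.13167j
  [-4]  conj(Y_{6,-4})(Ω₁) = 0.03056 + 0.06438j ; Y_{6,-4}(Ω₂) = 0.01791 + 0.03394j ; Δ = -0.00164 + 0.00219j
  [-3]  conj(Y_{6,-3})(Ω₁) = -0.34404 - 0.02077j ; Y_{6,-3}(Ω₂) = -0.34465 - 0.00982j ; Δ = 0.11837 + 0.01054j
  [-2]  conj(Y_{6,-2})(Ω₁) = 0.01574 - 0.02489j ; Y_{6,-2}(Ω₂) = 0.03418 - 0.05670j ; Δ = -0.00087 - 0.00174j
  [-1]  conj(Y_{6,-1})(Ω₁) = -0.15530 - 0.28193j ; Y_{6,-1}(Ω₂) = -0.15480 - 0.27411j ; Δ = -0.05324 + 0.08621j
  [+0]  conj(Y_{6,0})(Ω₁) = 0.05597 + 0.00000j ; Y_{6,0}(Ω₂) = 0.09313 + 0.00000j ; Δ = 0.00521 + 0.00000j
  [+1]  conj(Y_{6,1})(Ω₁) = 0.15530 - 0.28193j ; Y_{6,1}(Ω₂) = 0.15480 - 0.27411j ; Δ = -0.05324 - 0.08621j
  [+2]  conj(Y_{6,2})(Ω₁) = 0.01574 + 0.02489j ; Y_{6,2}(Ω₂) = 0.03418 + 0.05670j ; Δ = -0.00087 + 0.00174j
  [+3]  conj(Y_{6,3})(Ω₁) = 0.34404 - 0.02077j ; Y_{6,3}(Ω₂) = 0.34465 - 0.00982j ; Δ = 0.11837 - 0.01054j
  [+4]  conj(Y_{6,4})(Ω₁) = 0.03056 - 0.06438j ; Y_{6,4}(Ω₂) = 0.01791 - 0.03394j ; Δ = -0.00164 - 0.00219j
  [+5]  conj(Y_{6,5})(Ω₁) = 0.21573 + 0.29957j ; Y_{6,5}(Ω₂) = 0.20724 + 0.32257j ; Δ = -0.05192 + 0.13167j
  [+6]  conj(Y_{6,6})(Ω₁) = 0.38585 - 0.04677j ; Y_{6,6}(Ω₂) = 0.37633 - 0.02146j ; Δ = 0.14420 - 0.02588j
Total Σ_m = 0.31502 + 0.00000j. Multiply by 0.966644: 0.30451 + 0.00000j. P_6(cos γ) = 0.304510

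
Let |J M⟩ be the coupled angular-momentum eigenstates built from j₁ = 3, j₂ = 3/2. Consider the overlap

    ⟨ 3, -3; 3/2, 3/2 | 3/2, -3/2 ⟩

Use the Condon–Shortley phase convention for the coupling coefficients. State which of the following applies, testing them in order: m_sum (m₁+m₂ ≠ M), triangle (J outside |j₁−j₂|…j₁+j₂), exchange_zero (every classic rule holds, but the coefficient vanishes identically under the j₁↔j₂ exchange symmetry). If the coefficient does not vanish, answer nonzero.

m-sum: m₁+m₂ = -3+3/2 = -3/2, M = -3/2  ✓
triangle: |j₁−j₂| = 3/2 ≤ J = 3/2 ≤ j₁+j₂ = 9/2  ✓
exchange: j₁≠j₂ or m₁≠m₂ — the exchange symmetry imposes no constraint here
value check: CG = −√(4/7) = -0.755929 ≠ 0

nonzero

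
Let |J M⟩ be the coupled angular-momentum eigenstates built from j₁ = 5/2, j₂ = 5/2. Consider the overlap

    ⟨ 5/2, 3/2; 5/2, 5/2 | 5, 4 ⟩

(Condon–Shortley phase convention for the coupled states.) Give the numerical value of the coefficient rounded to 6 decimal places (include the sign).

√[11·0!5!5!/11! · 4!1!5!0!9!1!] = √(4147200)
  +(−1)^0/∏(0,0,1,5,4,0)! = 1/2880  (running 1/2880)
⟨..|..⟩ = √(4147200)·(1/2880) = +0.707107

+√(1/2) = +0.707107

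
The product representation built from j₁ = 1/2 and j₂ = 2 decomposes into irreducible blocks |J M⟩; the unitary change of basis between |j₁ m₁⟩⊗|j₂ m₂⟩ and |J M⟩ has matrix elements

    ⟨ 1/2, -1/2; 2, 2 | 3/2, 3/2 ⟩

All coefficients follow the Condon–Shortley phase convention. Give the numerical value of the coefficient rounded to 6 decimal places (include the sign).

√[4·1!0!3!/5! · 0!1!4!0!3!0!] = √(144/5)
  +(−1)^1/∏(1,0,0,3,0,0)! = -1/6  (running -1/6)
⟨..|..⟩ = √(144/5)·(-1/6) = -0.894427

-0.894427  (= −√(4/5))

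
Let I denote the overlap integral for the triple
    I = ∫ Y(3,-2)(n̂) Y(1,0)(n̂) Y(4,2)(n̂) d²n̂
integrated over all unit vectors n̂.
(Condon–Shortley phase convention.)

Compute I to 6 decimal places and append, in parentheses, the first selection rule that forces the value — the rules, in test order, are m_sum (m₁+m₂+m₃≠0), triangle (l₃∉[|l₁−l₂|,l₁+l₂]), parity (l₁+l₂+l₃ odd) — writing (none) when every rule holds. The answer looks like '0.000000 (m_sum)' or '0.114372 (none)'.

Checks pass: Σm=0; 8 even; l₃=4∈[2,4].
(2·3+1)(2·1+1)(2·4+1) = 189
Δ: 0! 6! 2! / 9! → 1/252
sum: t=0:+1/36 = 1/36
3j²(3 1 4; 0 0 0) = Δ·Π!·Σ² = 4/63  (sign +1)
sum: t=0:+1/120 = 1/120
3j²(3 1 4; -2 0 2) = Δ·Π!·Σ² = 1/21  (sign +1)
combine: 4πI² = 189·4/63·1/21 = 4/7
take √, sign +1: I = 0.21324362
No selection rule forces the value: the integral is nonzero (none).

0.213244 (none)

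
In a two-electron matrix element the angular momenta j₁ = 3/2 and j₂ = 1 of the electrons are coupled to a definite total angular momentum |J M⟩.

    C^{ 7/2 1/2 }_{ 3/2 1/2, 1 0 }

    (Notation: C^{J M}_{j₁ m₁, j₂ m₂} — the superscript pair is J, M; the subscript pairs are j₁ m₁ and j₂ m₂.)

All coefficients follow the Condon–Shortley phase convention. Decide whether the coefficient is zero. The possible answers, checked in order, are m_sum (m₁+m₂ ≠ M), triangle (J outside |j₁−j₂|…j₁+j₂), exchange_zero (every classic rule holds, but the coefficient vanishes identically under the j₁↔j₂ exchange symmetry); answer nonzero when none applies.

triangle

m-sum: m₁+m₂ = 1/2+0 = 1/2, M = 1/2  ✓
triangle: need |j₁−j₂| ≤ J ≤ j₁+j₂, i.e. J ∈ [1/2, 5/2]; J = 7/2 is outside ✗ ⇒ coefficient is 0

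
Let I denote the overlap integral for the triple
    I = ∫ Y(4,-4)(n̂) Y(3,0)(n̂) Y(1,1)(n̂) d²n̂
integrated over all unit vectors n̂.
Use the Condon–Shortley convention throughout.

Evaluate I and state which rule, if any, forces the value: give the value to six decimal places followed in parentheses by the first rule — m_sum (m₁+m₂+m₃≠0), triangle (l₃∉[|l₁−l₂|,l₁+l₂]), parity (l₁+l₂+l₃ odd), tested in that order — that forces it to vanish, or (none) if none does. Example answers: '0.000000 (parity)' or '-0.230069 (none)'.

0.000000 (m_sum)

-4 + 0 + 1 = -3 ≠ 0: azimuthal integral kills it; I = 0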